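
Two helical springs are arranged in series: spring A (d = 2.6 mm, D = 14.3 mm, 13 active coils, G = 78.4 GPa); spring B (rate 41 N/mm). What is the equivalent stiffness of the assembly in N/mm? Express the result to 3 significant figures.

9.15 N/mm

k_A = Gd⁴/(8D³N_a) = (78.4×10³)(2.6⁴)/(8·14.3³·13) = 11.781 N/mm
Series: 1/k_eq = 1/11.781 + 1/41 = 0.10928; k_eq = 9.1512 N/mm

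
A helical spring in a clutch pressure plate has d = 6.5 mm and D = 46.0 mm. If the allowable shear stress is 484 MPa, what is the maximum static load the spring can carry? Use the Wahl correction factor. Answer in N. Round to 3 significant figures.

938 N

C = D/d = 46.0/6.5 = 7.0769
K_W = (4C−1)/(4C−4) + 0.615/C = 27.308/24.308 + 0.0869 = 1.2103
τ_max = K·8FD/(πd³) → F_max = τ_allow·πd³/(8DK)
F_max = 484·π·6.5³/(8·46.0·1.2103) = 4.1758e+05/445.4 = 937.53 N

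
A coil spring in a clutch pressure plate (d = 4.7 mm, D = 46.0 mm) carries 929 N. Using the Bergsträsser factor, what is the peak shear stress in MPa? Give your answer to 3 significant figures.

Spring index C = D/d = 46.0/4.7 = 9.7872
K_B = (4C+2)/(4C−3) = 41.149/36.149 = 1.1383
τ₀ = 8FD/(πd³) = 8·929·46.0/(π·4.7³) = 341872/326.17 = 1048.1 MPa
τ_max = K·τ₀ = 1.1383 × 1048.1 = 1193.1 MPa

1190 MPa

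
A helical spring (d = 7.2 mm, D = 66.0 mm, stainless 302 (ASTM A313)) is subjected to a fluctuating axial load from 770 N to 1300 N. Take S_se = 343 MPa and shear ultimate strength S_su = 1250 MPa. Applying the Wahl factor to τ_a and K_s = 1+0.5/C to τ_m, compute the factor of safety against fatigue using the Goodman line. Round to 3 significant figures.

1.26

C = D/d = 66.0/7.2 = 9.1667; K_W = (4C−1)/(4C−4)+0.615/C = 1.1589; K_s = 1+0.5/C = 1.0545
F_a = (F_max−F_min)/2 = 265 N; F_m = (F_max+F_min)/2 = 1035 N
τ_a = K_W·8F_aD/(πd³) = 1.1589 × 119.33 = 138.29 MPa
τ_m = K_s·8F_mD/(πd³) = 1.0545 × 466.04 = 491.46 MPa
Goodman: 1/n_f = τ_a/S_se + τ_m/S_su = 138.29/343 + 491.46/1250 = 0.40318 + 0.39317 = 0.79635
n_f = 1/0.79635 = 1.256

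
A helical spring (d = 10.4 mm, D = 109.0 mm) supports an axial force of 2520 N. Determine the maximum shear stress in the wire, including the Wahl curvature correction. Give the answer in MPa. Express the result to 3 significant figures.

708 MPa

Spring index C = D/d = 109.0/10.4 = 10.4808
K_W = (4C−1)/(4C−4) + 0.615/C = 40.923/37.923 + 0.0587 = 1.1378
τ₀ = 8FD/(πd³) = 8·2520·109.0/(π·10.4³) = 2.19744e+06/3533.9 = 621.82 MPa
τ_max = K·τ₀ = 1.1378 × 621.82 = 707.5 MPa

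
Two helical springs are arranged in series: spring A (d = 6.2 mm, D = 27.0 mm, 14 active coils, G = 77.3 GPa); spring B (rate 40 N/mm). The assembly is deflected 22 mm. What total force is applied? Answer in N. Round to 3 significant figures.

497 N

k_A = Gd⁴/(8D³N_a) = (77.3×10³)(6.2⁴)/(8·27.0³·14) = 51.813 N/mm
Series: 1/k_eq = 1/51.813 + 1/40 = 0.0443; k_eq = 22.573 N/mm
F = k_eq·δ = 22.573·22 = 496.61 N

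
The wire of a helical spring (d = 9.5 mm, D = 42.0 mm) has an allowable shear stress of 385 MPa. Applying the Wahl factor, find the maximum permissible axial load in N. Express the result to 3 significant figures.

C = D/d = 42.0/9.5 = 4.4211
K_W = (4C−1)/(4C−4) + 0.615/C = 16.684/13.684 + 0.1391 = 1.3583
τ_max = K·8FD/(πd³) → F_max = τ_allow·πd³/(8DK)
F_max = 385·π·9.5³/(8·42.0·1.3583) = 1.037e+06/456.4 = 2272.1 N

2270 N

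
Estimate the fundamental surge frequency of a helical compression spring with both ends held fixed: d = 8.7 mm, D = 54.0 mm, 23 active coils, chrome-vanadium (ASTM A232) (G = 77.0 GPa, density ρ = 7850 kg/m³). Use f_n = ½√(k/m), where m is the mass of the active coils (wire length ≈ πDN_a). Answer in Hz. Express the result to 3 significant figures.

k = Gd⁴/(8D³N_a) = (77.0×10³)(8.7⁴)/(8·54.0³·23) = 15.225 N/mm = 15225 N/m
Wire length L = πDN_a = π·54.0·23 = 3901.9 mm
m = ρ·(πd²/4)·L = 7850 × 59.447×10⁻⁶ m² × 3.9019 m = 1.8208 kg
f_n = ½√(k/m) = 0.5·√(15225/1.8208) = 0.5·√(8361.8) = 45.721 Hz

45.7 Hz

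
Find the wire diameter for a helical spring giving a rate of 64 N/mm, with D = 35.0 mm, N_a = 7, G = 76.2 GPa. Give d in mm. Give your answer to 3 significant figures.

6.70 mm

d = (8D³N_a·k / G)^(1/4) = (8·35.0³·7·64 / (76.2×10³))^0.25
  = (2016.6)^0.25 = 6.7012 mm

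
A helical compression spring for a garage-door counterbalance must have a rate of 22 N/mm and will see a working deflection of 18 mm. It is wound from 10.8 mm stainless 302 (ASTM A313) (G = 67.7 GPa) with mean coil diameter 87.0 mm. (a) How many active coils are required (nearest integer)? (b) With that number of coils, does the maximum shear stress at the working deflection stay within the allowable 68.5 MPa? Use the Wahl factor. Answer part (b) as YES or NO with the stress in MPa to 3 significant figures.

(a) 8 coils; (b) NO, τ_max = 81.8 MPa

N_a = Gd⁴/(8D³k) = (67.7×10³)(10.8⁴)/(8·87.0³·22) = 7.947 → N_a = 8
Actual rate k = Gd⁴/(8D³·8) = 21.855 N/mm
Working load F = kδ = 21.855·18 = 393.39 N
C = 87.0/10.8 = 8.0556; K_W = (4C−1)/(4C−4)+0.615/C = 1.1826
τ_max = K_W·8FD/(πd³) = 1.1826·69.184 = 81.82 MPa
τ_max > 68.5 MPa → exceeds allowable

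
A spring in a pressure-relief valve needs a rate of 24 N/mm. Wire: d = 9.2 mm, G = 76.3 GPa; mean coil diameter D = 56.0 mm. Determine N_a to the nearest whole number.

N_a = Gd⁴/(8D³k) = (76.3×10³ × 9.2⁴)/(8 × 56.0³ × 24)
    = 5.46608e+08 / 3.37183e+07 = 16.21 → 16 coils

16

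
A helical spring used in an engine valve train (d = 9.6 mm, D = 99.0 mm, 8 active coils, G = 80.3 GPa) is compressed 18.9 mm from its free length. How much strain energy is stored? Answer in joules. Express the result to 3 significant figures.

1.96 J

k = Gd⁴/(8D³N_a) = (80.3×10³)(9.6⁴)/(8·99.0³·8) = 10.983 N/mm
U = ½kδ² = 0.5 × 10.983 × 18.9² = 1961.6 N·mm = 1.9616 J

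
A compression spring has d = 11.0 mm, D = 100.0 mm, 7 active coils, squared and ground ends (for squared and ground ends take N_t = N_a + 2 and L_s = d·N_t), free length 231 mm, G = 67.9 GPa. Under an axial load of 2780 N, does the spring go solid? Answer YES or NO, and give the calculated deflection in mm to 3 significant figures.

YES, δ = 157 mm

k = Gd⁴/(8D³N_a) = (67.9×10³)(11.0⁴)/(8·100.0³·7) = 17.752 N/mm
N_t = 9; L_s = 11.0·9 = 99 mm; δ_solid = L₀ − L_s = 231 − 99 = 132 mm
δ = F/k = 2780/17.752 = 156.6 mm
δ ≥ δ_solid → spring goes solid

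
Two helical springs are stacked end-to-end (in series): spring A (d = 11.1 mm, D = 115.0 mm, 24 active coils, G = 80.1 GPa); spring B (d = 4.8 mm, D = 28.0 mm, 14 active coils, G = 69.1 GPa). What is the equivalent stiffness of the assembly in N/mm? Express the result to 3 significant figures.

3.26 N/mm

k_A = Gd⁴/(8D³N_a) = (80.1×10³)(11.1⁴)/(8·115.0³·24) = 4.1642 N/mm
k_B = Gd⁴/(8D³N_a) = (69.1×10³)(4.8⁴)/(8·28.0³·14) = 14.919 N/mm
Series: 1/k_eq = 1/4.1642 + 1/14.919 = 0.30717; k_eq = 3.2555 N/mm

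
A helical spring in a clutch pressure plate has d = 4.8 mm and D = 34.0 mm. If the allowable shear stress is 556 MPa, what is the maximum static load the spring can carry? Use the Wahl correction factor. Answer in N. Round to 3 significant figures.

587 N

C = D/d = 34.0/4.8 = 7.0833
K_W = (4C−1)/(4C−4) + 0.615/C = 27.333/24.333 + 0.0868 = 1.2101
τ_max = K·8FD/(πd³) → F_max = τ_allow·πd³/(8DK)
F_max = 556·π·4.8³/(8·34.0·1.2101) = 1.9317e+05/329.15 = 586.89 N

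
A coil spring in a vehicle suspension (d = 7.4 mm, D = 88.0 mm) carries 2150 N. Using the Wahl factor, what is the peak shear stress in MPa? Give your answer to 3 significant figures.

1330 MPa

Spring index C = D/d = 88.0/7.4 = 11.8919
K_W = (4C−1)/(4C−4) + 0.615/C = 46.568/43.568 + 0.0517 = 1.1206
τ₀ = 8FD/(πd³) = 8·2150·88.0/(π·7.4³) = 1.5136e+06/1273 = 1189 MPa
τ_max = K·τ₀ = 1.1206 × 1189 = 1332.3 MPa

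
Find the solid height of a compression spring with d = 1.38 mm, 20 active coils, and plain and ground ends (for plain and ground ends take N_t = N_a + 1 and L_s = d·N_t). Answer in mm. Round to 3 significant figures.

29.0 mm

plain and ground ends: N_t = N_a + 1 = 20 + 1 = 21
L_s = d·N_t = 1.38 × 21 = 28.98 mm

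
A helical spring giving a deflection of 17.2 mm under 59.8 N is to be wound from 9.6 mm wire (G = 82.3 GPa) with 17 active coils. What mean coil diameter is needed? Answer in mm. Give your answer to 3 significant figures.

114 mm

Required rate k = F/δ = 59.8/17.2 = 3.4767 N/mm
D = (Gd⁴/(8N_a·k))^(1/3) = (82.3×10³·9.6⁴/(8·17·3.4767))^(1/3)
  = (1.47834e+06)^(1/3) = 113.9177 mm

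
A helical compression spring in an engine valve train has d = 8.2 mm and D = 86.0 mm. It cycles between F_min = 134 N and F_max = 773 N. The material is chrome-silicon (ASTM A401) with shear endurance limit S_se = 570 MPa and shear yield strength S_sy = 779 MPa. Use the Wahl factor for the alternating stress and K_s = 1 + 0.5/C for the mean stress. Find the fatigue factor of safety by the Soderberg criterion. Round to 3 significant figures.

2.02

C = D/d = 86.0/8.2 = 10.4878; K_W = (4C−1)/(4C−4)+0.615/C = 1.1377; K_s = 1+0.5/C = 1.0477
F_a = (F_max−F_min)/2 = 319.5 N; F_m = (F_max+F_min)/2 = 453.5 N
τ_a = K_W·8F_aD/(πd³) = 1.1377 × 126.9 = 144.37 MPa
τ_m = K_s·8F_mD/(πd³) = 1.0477 × 180.13 = 188.71 MPa
Soderberg: 1/n_f = τ_a/S_se + τ_m/S_sy = 144.37/570 + 188.71/779 = 0.25329 + 0.24225 = 0.49554
n_f = 1/0.49554 = 2.018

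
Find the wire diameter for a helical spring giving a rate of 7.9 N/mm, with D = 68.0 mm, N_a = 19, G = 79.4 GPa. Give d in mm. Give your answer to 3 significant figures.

d = (8D³N_a·k / G)^(1/4) = (8·68.0³·19·7.9 / (79.4×10³))^0.25
  = (4755.3)^0.25 = 8.3041 mm

8.30 mm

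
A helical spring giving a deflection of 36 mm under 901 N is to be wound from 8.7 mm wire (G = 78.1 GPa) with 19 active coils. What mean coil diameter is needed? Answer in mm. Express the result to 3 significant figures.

49.0 mm

Required rate k = F/δ = 901/36 = 25.028 N/mm
D = (Gd⁴/(8N_a·k))^(1/3) = (78.1×10³·8.7⁴/(8·19·25.028))^(1/3)
  = (117615)^(1/3) = 48.9953 mm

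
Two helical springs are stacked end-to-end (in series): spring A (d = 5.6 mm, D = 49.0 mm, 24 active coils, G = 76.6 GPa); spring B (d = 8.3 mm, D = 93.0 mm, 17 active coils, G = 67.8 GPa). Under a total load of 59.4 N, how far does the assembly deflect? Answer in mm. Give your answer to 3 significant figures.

38.0 mm

k_A = Gd⁴/(8D³N_a) = (76.6×10³)(5.6⁴)/(8·49.0³·24) = 3.335 N/mm
k_B = Gd⁴/(8D³N_a) = (67.8×10³)(8.3⁴)/(8·93.0³·17) = 2.9414 N/mm
Series: 1/k_eq = 1/3.335 + 1/2.9414 = 0.63983; k_eq = 1.5629 N/mm
δ = F/k_eq = 59.4/1.5629 = 38.006 mm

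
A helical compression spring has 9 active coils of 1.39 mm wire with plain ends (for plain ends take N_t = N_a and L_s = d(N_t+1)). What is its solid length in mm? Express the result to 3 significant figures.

13.9 mm

plain ends: N_t = N_a = 9
L_s = d·(N_t+1) = 1.39 × 10 = 13.9 mm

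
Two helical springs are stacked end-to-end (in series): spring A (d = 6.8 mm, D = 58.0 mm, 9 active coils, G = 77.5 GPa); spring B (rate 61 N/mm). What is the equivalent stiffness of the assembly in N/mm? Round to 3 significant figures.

k_A = Gd⁴/(8D³N_a) = (77.5×10³)(6.8⁴)/(8·58.0³·9) = 11.796 N/mm
Series: 1/k_eq = 1/11.796 + 1/61 = 0.10117; k_eq = 9.8843 N/mm

9.88 N/mm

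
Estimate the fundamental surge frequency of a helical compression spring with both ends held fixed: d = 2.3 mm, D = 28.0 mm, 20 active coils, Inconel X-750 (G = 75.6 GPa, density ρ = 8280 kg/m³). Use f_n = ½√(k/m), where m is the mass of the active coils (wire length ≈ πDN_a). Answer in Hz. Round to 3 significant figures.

k = Gd⁴/(8D³N_a) = (75.6×10³)(2.3⁴)/(8·28.0³·20) = 0.60234 N/mm = 602.34 N/m
Wire length L = πDN_a = π·28.0·20 = 1759.3 mm
m = ρ·(πd²/4)·L = 8280 × 4.1548×10⁻⁶ m² × 1.7593 m = 0.060522 kg
f_n = ½√(k/m) = 0.5·√(602.34/0.060522) = 0.5·√(9952.3) = 49.881 Hz

49.9 Hz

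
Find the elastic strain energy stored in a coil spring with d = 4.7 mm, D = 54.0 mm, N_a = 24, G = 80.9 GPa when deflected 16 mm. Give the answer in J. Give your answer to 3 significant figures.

k = Gd⁴/(8D³N_a) = (80.9×10³)(4.7⁴)/(8·54.0³·24) = 1.3057 N/mm
U = ½kδ² = 0.5 × 1.3057 × 16² = 167.14 N·mm = 0.16714 J

0.167 J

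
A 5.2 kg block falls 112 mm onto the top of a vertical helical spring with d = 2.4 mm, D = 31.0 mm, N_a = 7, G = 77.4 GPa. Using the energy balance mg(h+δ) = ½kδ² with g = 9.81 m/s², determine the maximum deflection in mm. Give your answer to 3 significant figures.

k = Gd⁴/(8D³N_a) = (77.4×10³)(2.4⁴)/(8·31.0³·7) = 1.5393 N/mm
W = mg = 5.2 × 9.81 = 51.012 N
½kδ² − Wδ − Wh = 0 → δ = (W + √(W² + 2kWh))/k
δ = (51.012 + √(2602.2 + 17588.7))/1.5393 = (51.012 + 142.09)/1.5393 = 125.45 mm

125 mm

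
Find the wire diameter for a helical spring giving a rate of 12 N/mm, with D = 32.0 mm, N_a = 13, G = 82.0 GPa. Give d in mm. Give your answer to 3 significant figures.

d = (8D³N_a·k / G)^(1/4) = (8·32.0³·13·12 / (82.0×10³))^0.25
  = (498.71)^0.25 = 4.7257 mm

4.73 mm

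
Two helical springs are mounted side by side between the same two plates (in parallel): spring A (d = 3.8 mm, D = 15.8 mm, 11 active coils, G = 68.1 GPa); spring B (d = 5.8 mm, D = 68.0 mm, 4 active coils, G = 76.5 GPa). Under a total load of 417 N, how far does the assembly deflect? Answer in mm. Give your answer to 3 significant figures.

k_A = Gd⁴/(8D³N_a) = (68.1×10³)(3.8⁴)/(8·15.8³·11) = 40.91 N/mm
k_B = Gd⁴/(8D³N_a) = (76.5×10³)(5.8⁴)/(8·68.0³·4) = 8.6039 N/mm
Parallel: k_eq = 40.91 + 8.6039 = 49.514 N/mm
δ = F/k_eq = 417/49.514 = 8.4219 mm

8.42 mm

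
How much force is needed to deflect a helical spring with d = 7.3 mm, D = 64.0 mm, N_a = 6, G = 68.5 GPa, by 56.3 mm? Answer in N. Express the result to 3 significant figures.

870 N

k = Gd⁴/(8D³N_a) = (68.5×10³)(7.3⁴)/(8·64.0³·6) = 15.46 N/mm
F = k·δ = 15.46 × 56.3 = 870.38 N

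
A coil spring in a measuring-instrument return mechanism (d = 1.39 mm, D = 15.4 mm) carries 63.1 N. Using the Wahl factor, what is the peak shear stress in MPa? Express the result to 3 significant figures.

1040 MPa

Spring index C = D/d = 15.4/1.39 = 11.0791
K_W = (4C−1)/(4C−4) + 0.615/C = 43.317/40.317 + 0.0555 = 1.1299
τ₀ = 8FD/(πd³) = 8·63.1·15.4/(π·1.39³) = 7773.92/8.4371 = 921.39 MPa
τ_max = K·τ₀ = 1.1299 × 921.39 = 1041.1 MPa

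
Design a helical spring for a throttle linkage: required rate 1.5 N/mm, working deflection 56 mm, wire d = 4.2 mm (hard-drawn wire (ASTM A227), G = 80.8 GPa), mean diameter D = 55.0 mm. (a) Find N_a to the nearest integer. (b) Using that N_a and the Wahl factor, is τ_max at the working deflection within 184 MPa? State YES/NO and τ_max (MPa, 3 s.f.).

N_a = Gd⁴/(8D³k) = (80.8×10³)(4.2⁴)/(8·55.0³·1.5) = 12.59 → N_a = 13
Actual rate k = Gd⁴/(8D³·13) = 1.4531 N/mm
Working load F = kδ = 1.4531·56 = 81.372 N
C = 55.0/4.2 = 13.0952; K_W = (4C−1)/(4C−4)+0.615/C = 1.1090
τ_max = K_W·8FD/(πd³) = 1.1090·153.83 = 170.59 MPa
τ_max ≤ 184 MPa → acceptable

(a) 13 coils; (b) YES, τ_max = 171 MPa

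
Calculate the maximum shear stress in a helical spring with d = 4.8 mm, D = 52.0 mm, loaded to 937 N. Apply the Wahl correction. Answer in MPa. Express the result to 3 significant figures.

1270 MPa

Spring index C = D/d = 52.0/4.8 = 10.8333
K_W = (4C−1)/(4C−4) + 0.615/C = 42.333/39.333 + 0.0568 = 1.1330
τ₀ = 8FD/(πd³) = 8·937·52.0/(π·4.8³) = 389792/347.44 = 1121.9 MPa
τ_max = K·τ₀ = 1.1330 × 1121.9 = 1271.2 MPa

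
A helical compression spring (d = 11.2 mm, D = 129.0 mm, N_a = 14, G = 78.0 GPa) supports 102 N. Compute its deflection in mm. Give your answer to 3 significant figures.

k = Gd⁴/(8D³N_a) = (78.0×10³)(11.2⁴)/(8·129.0³·14) = 5.1048 N/mm
δ = F/k = 102 / 5.1048 = 19.981 mm

20.0 mm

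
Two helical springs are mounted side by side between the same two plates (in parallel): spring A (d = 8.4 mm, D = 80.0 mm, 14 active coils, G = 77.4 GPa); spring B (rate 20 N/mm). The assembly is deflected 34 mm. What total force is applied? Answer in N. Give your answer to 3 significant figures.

908 N

k_A = Gd⁴/(8D³N_a) = (77.4×10³)(8.4⁴)/(8·80.0³·14) = 6.72 N/mm
Parallel: k_eq = 6.72 + 20 = 26.72 N/mm
F = k_eq·δ = 26.72·34 = 908.48 N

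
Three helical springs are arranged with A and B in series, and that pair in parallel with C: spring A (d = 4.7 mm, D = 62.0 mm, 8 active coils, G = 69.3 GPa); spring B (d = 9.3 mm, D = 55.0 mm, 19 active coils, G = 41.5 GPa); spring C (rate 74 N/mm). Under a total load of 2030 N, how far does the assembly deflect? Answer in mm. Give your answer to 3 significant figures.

26.8 mm

k_A = Gd⁴/(8D³N_a) = (69.3×10³)(4.7⁴)/(8·62.0³·8) = 2.217 N/mm
k_B = Gd⁴/(8D³N_a) = (41.5×10³)(9.3⁴)/(8·55.0³·19) = 12.276 N/mm
Springs A,B series: k_AB = 1/(1/2.217+1/12.276) = 1.8779 N/mm; parallel with C: k_eq = 1.8779+74 = 75.878 N/mm
δ = F/k_eq = 2030/75.878 = 26.754 mm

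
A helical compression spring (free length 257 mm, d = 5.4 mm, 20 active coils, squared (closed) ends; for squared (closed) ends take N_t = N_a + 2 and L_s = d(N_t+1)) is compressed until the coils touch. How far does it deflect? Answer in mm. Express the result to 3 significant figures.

N_t = 22; L_s = 5.4·23 = 124.2 mm
δ_solid = L₀ − L_s = 257 − 124.2 = 132.8 mm

133 mm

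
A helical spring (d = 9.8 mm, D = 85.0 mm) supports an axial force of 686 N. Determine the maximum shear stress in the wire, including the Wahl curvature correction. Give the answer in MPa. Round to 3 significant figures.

184 MPa

Spring index C = D/d = 85.0/9.8 = 8.6735
K_W = (4C−1)/(4C−4) + 0.615/C = 33.694/30.694 + 0.0709 = 1.1686
τ₀ = 8FD/(πd³) = 8·686·85.0/(π·9.8³) = 466480/2956.8 = 157.76 MPa
τ_max = K·τ₀ = 1.1686 × 157.76 = 184.37 MPa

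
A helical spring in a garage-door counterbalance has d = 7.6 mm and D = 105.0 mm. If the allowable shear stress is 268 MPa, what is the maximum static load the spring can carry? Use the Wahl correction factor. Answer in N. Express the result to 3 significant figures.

399 N

C = D/d = 105.0/7.6 = 13.8158
K_W = (4C−1)/(4C−4) + 0.615/C = 54.263/51.263 + 0.0445 = 1.1030
τ_max = K·8FD/(πd³) → F_max = τ_allow·πd³/(8DK)
F_max = 268·π·7.6³/(8·105.0·1.1030) = 3.6959e+05/926.55 = 398.89 N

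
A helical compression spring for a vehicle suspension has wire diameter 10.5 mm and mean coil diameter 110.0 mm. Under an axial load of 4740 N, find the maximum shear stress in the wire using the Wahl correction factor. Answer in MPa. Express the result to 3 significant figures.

1310 MPa

Spring index C = D/d = 110.0/10.5 = 10.4762
K_W = (4C−1)/(4C−4) + 0.615/C = 40.905/37.905 + 0.0587 = 1.1379
τ₀ = 8FD/(πd³) = 8·4740·110.0/(π·10.5³) = 4.1712e+06/3636.8 = 1146.9 MPa
τ_max = K·τ₀ = 1.1379 × 1146.9 = 1305.1 MPa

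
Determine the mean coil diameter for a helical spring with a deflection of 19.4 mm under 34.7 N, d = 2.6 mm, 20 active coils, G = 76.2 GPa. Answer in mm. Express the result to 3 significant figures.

23.0 mm

Required rate k = F/δ = 34.7/19.4 = 1.7887 N/mm
D = (Gd⁴/(8N_a·k))^(1/3) = (76.2×10³·2.6⁴/(8·20·1.7887))^(1/3)
  = (12167.5)^(1/3) = 23.0003 mm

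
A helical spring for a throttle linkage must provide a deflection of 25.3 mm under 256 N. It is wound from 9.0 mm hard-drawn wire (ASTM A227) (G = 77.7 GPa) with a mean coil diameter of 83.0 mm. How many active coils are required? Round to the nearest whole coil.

11

Required rate k = F/δ = 256/25.3 = 10.119 N/mm
N_a = Gd⁴/(8D³k) = (77.7×10³ × 9.0⁴)/(8 × 83.0³ × 10.119)
    = 5.0979e+08 / 4.62854e+07 = 11.01 → 11 coils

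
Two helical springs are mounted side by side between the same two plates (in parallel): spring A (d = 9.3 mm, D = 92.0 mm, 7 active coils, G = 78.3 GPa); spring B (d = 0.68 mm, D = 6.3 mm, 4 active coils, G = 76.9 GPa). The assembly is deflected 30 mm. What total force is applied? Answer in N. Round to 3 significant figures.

465 N

k_A = Gd⁴/(8D³N_a) = (78.3×10³)(9.3⁴)/(8·92.0³·7) = 13.432 N/mm
k_B = Gd⁴/(8D³N_a) = (76.9×10³)(0.68⁴)/(8·6.3³·4) = 2.0549 N/mm
Parallel: k_eq = 13.432 + 2.0549 = 15.487 N/mm
F = k_eq·δ = 15.487·30 = 464.61 N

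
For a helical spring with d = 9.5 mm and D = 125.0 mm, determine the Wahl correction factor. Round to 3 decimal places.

1.108

C = D/d = 125.0/9.5 = 13.1579
K_W = (4C−1)/(4C−4) + 0.615/C = 51.632/48.632 + 0.0467 = 1.1084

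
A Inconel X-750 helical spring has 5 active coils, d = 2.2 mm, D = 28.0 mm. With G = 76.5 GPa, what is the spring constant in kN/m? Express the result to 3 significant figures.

2.04 kN/m

k = Gd⁴/(8D³N_a) = (76.5×10³ × 2.2⁴) / (8 × 28.0³ × 5)
  = 1.79206e+06 / 878080 = 2.0409 N/mm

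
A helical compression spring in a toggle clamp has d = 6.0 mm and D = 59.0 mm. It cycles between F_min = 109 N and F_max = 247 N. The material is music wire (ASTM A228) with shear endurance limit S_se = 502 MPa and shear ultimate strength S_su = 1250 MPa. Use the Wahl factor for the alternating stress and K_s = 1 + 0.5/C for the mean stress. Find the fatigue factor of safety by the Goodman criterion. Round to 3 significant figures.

4.68

C = D/d = 59.0/6.0 = 9.8333; K_W = (4C−1)/(4C−4)+0.615/C = 1.1474; K_s = 1+0.5/C = 1.0508
F_a = (F_max−F_min)/2 = 69 N; F_m = (F_max+F_min)/2 = 178 N
τ_a = K_W·8F_aD/(πd³) = 1.1474 × 47.994 = 55.071 MPa
τ_m = K_s·8F_mD/(πd³) = 1.0508 × 123.81 = 130.11 MPa
Goodman: 1/n_f = τ_a/S_se + τ_m/S_su = 55.071/502 + 130.11/1250 = 0.10970 + 0.10408 = 0.21379
n_f = 1/0.21379 = 4.678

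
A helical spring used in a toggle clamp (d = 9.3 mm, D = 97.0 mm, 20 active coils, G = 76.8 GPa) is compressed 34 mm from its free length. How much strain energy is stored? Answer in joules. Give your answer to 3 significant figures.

2.27 J

k = Gd⁴/(8D³N_a) = (76.8×10³)(9.3⁴)/(8·97.0³·20) = 3.9342 N/mm
U = ½kδ² = 0.5 × 3.9342 × 34² = 2274 N·mm = 2.274 J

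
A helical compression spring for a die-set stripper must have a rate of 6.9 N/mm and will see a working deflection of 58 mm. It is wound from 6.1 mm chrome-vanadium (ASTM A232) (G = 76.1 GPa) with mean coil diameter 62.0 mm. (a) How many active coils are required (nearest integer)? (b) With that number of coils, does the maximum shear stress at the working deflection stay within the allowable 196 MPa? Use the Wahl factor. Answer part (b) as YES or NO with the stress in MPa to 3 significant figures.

N_a = Gd⁴/(8D³k) = (76.1×10³)(6.1⁴)/(8·62.0³·6.9) = 8.009 → N_a = 8
Actual rate k = Gd⁴/(8D³·8) = 6.9079 N/mm
Working load F = kδ = 6.9079·58 = 400.66 N
C = 62.0/6.1 = 10.1639; K_W = (4C−1)/(4C−4)+0.615/C = 1.1424
τ_max = K_W·8FD/(πd³) = 1.1424·278.69 = 318.36 MPa
τ_max > 196 MPa → exceeds allowable

(a) 8 coils; (b) NO, τ_max = 318 MPa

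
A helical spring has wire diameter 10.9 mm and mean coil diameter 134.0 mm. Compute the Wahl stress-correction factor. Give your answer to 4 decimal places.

1.1164

C = D/d = 134.0/10.9 = 12.2936
K_W = (4C−1)/(4C−4) + 0.615/C = 48.174/45.174 + 0.0500 = 1.1164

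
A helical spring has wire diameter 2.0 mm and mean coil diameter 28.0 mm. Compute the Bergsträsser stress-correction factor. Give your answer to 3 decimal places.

C = D/d = 28.0/2.0 = 14.0000
K_B = (4C+2)/(4C−3) = 58.000/53.000 = 1.0943

1.094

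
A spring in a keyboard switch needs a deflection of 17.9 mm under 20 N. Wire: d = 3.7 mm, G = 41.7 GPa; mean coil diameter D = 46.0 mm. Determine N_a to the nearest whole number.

9

Required rate k = F/δ = 20/17.9 = 1.1173 N/mm
N_a = Gd⁴/(8D³k) = (41.7×10³ × 3.7⁴)/(8 × 46.0³ × 1.1173)
    = 7.81525e+06 / 870042 = 8.983 → 9 coils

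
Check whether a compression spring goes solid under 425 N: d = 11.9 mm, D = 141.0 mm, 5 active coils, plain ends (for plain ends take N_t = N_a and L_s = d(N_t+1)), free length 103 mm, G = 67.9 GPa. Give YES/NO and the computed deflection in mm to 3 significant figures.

YES, δ = 35.0 mm

k = Gd⁴/(8D³N_a) = (67.9×10³)(11.9⁴)/(8·141.0³·5) = 12.143 N/mm
N_t = 5; L_s = 11.9·6 = 71.4 mm; δ_solid = L₀ − L_s = 103 − 71.4 = 31.6 mm
δ = F/k = 425/12.143 = 34.998 mm
δ ≥ δ_solid → spring goes solid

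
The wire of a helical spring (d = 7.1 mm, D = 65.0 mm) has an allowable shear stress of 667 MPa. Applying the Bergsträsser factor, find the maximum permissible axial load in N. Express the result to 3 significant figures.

1260 N

C = D/d = 65.0/7.1 = 9.1549
K_B = (4C+2)/(4C−3) = 38.620/33.620 = 1.1487
τ_max = K·8FD/(πd³) → F_max = τ_allow·πd³/(8DK)
F_max = 667·π·7.1³/(8·65.0·1.1487) = 7.4998e+05/597.34 = 1255.5 N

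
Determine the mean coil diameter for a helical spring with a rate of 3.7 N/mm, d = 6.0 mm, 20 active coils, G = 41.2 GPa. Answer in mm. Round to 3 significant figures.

D = (Gd⁴/(8N_a·k))^(1/3) = (41.2×10³·6.0⁴/(8·20·3.7))^(1/3)
  = (90194.6)^(1/3) = 44.8463 mm

44.8 mm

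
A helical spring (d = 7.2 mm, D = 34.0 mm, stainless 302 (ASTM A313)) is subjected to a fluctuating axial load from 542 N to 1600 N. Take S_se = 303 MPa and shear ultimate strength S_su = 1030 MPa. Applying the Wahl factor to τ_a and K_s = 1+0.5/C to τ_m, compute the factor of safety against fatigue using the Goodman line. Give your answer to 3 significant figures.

C = D/d = 34.0/7.2 = 4.7222; K_W = (4C−1)/(4C−4)+0.615/C = 1.3317; K_s = 1+0.5/C = 1.1059
F_a = (F_max−F_min)/2 = 529 N; F_m = (F_max+F_min)/2 = 1071 N
τ_a = K_W·8F_aD/(πd³) = 1.3317 × 122.71 = 163.42 MPa
τ_m = K_s·8F_mD/(πd³) = 1.1059 × 248.43 = 274.74 MPa
Goodman: 1/n_f = τ_a/S_se + τ_m/S_su = 163.42/303 + 274.74/1030 = 0.53932 + 0.26674 = 0.80606
n_f = 1/0.80606 = 1.241

1.24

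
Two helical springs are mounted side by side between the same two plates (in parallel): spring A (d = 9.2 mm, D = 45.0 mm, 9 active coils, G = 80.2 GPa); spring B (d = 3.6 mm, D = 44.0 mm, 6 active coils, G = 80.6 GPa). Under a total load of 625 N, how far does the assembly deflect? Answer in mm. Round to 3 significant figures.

k_A = Gd⁴/(8D³N_a) = (80.2×10³)(9.2⁴)/(8·45.0³·9) = 87.57 N/mm
k_B = Gd⁴/(8D³N_a) = (80.6×10³)(3.6⁴)/(8·44.0³·6) = 3.3109 N/mm
Parallel: k_eq = 87.57 + 3.3109 = 90.881 N/mm
δ = F/k_eq = 625/90.881 = 6.8771 mm

6.88 mm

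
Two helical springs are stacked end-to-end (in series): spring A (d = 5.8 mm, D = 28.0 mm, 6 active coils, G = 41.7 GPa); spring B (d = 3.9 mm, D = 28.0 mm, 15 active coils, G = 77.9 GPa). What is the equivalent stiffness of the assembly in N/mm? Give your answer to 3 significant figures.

5.93 N/mm

k_A = Gd⁴/(8D³N_a) = (41.7×10³)(5.8⁴)/(8·28.0³·6) = 44.785 N/mm
k_B = Gd⁴/(8D³N_a) = (77.9×10³)(3.9⁴)/(8·28.0³·15) = 6.8413 N/mm
Series: 1/k_eq = 1/44.785 + 1/6.8413 = 0.1685; k_eq = 5.9347 N/mm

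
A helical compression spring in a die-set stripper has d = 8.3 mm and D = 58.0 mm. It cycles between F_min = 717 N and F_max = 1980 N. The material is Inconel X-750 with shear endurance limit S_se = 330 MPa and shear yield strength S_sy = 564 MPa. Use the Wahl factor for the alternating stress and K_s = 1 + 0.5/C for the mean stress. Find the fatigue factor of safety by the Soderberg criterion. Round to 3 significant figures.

0.793

C = D/d = 58.0/8.3 = 6.9880; K_W = (4C−1)/(4C−4)+0.615/C = 1.2133; K_s = 1+0.5/C = 1.0716
F_a = (F_max−F_min)/2 = 631.5 N; F_m = (F_max+F_min)/2 = 1348.5 N
τ_a = K_W·8F_aD/(πd³) = 1.2133 × 163.12 = 197.91 MPa
τ_m = K_s·8F_mD/(πd³) = 1.0716 × 348.33 = 373.25 MPa
Soderberg: 1/n_f = τ_a/S_se + τ_m/S_sy = 197.91/330 + 373.25/564 = 0.59972 + 0.66179 = 1.2615
n_f = 1/1.2615 = 0.7927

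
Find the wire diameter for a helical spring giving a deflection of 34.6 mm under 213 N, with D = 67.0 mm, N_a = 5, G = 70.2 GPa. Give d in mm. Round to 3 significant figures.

Required rate k = F/δ = 213/34.6 = 6.1561 N/mm
d = (8D³N_a·k / G)^(1/4) = (8·67.0³·5·6.1561 / (70.2×10³))^0.25
  = (1055)^0.25 = 5.6992 mm

5.70 mm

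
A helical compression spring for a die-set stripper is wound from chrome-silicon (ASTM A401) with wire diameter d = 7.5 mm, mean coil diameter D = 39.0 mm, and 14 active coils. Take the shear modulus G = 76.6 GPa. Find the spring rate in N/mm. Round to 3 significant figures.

36.5 N/mm

k = Gd⁴/(8D³N_a) = (76.6×10³ × 7.5⁴) / (8 × 39.0³ × 14)
  = 2.42367e+08 / 6.64373e+06 = 36.481 N/mm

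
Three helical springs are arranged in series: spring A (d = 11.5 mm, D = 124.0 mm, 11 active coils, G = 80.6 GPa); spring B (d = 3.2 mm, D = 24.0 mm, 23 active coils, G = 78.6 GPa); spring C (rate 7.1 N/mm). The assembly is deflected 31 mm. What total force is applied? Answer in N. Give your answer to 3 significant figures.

54.5 N

k_A = Gd⁴/(8D³N_a) = (80.6×10³)(11.5⁴)/(8·124.0³·11) = 8.4019 N/mm
k_B = Gd⁴/(8D³N_a) = (78.6×10³)(3.2⁴)/(8·24.0³·23) = 3.2402 N/mm
Series: 1/k_eq = 1/8.4019 + 1/3.2402 + 1/7.1 = 0.56849; k_eq = 1.759 N/mm
F = k_eq·δ = 1.759·31 = 54.531 N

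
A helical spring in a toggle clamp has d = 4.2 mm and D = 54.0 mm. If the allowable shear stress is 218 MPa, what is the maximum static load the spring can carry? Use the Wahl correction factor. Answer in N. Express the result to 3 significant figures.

106 N

C = D/d = 54.0/4.2 = 12.8571
K_W = (4C−1)/(4C−4) + 0.615/C = 50.429/47.429 + 0.0478 = 1.1111
τ_max = K·8FD/(πd³) → F_max = τ_allow·πd³/(8DK)
F_max = 218·π·4.2³/(8·54.0·1.1111) = 50740/479.99 = 105.71 N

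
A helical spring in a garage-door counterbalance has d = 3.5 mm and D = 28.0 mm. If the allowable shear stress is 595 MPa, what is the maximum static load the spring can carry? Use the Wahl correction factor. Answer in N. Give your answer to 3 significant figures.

302 N

C = D/d = 28.0/3.5 = 8.0000
K_W = (4C−1)/(4C−4) + 0.615/C = 31.000/28.000 + 0.0769 = 1.1840
τ_max = K·8FD/(πd³) → F_max = τ_allow·πd³/(8DK)
F_max = 595·π·3.5³/(8·28.0·1.1840) = 80144/265.22 = 302.18 N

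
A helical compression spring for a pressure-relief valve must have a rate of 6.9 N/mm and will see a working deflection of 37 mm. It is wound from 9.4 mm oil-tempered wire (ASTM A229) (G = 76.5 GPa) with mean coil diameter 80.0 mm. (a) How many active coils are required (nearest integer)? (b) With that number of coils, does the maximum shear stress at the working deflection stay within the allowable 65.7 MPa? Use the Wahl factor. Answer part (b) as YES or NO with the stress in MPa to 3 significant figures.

N_a = Gd⁴/(8D³k) = (76.5×10³)(9.4⁴)/(8·80.0³·6.9) = 21.13 → N_a = 21
Actual rate k = Gd⁴/(8D³·21) = 6.9437 N/mm
Working load F = kδ = 6.9437·37 = 256.92 N
C = 80.0/9.4 = 8.5106; K_W = (4C−1)/(4C−4)+0.615/C = 1.1721
τ_max = K_W·8FD/(πd³) = 1.1721·63.015 = 73.861 MPa
τ_max > 65.7 MPa → exceeds allowable

(a) 21 coils; (b) NO, τ_max = 73.9 MPa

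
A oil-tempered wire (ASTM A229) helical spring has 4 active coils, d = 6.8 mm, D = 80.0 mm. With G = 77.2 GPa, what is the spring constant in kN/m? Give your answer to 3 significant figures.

10.1 kN/m

k = Gd⁴/(8D³N_a) = (77.2×10³ × 6.8⁴) / (8 × 80.0³ × 4)
  = 1.65064e+08 / 1.6384e+07 = 10.075 N/mm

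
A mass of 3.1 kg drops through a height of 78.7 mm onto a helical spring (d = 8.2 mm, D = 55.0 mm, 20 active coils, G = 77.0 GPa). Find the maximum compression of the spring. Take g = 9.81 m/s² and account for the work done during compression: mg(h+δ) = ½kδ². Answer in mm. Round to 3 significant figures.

k = Gd⁴/(8D³N_a) = (77.0×10³)(8.2⁴)/(8·55.0³·20) = 13.078 N/mm
W = mg = 3.1 × 9.81 = 30.411 N
½kδ² − Wδ − Wh = 0 → δ = (W + √(W² + 2kWh))/k
δ = (30.411 + √(924.83 + 62599.9))/13.078 = (30.411 + 252.04)/13.078 = 21.598 mm

21.6 mm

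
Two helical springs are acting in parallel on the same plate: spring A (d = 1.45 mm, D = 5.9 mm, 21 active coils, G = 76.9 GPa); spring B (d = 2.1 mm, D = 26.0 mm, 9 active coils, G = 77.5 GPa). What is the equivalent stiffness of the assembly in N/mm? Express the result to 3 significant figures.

11.0 N/mm

k_A = Gd⁴/(8D³N_a) = (76.9×10³)(1.45⁴)/(8·5.9³·21) = 9.8522 N/mm
k_B = Gd⁴/(8D³N_a) = (77.5×10³)(2.1⁴)/(8·26.0³·9) = 1.191 N/mm
Parallel: k_eq = 9.8522 + 1.191 = 11.043 N/mm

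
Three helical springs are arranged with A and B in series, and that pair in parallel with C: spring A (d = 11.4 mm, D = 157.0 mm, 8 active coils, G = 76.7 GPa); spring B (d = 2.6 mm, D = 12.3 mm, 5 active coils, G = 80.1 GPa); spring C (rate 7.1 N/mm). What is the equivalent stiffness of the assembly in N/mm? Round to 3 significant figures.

k_A = Gd⁴/(8D³N_a) = (76.7×10³)(11.4⁴)/(8·157.0³·8) = 5.2304 N/mm
k_B = Gd⁴/(8D³N_a) = (80.1×10³)(2.6⁴)/(8·12.3³·5) = 49.176 N/mm
Springs A,B series: k_AB = 1/(1/5.2304+1/49.176) = 4.7276 N/mm; parallel with C: k_eq = 4.7276+7.1 = 11.828 N/mm

11.8 N/mm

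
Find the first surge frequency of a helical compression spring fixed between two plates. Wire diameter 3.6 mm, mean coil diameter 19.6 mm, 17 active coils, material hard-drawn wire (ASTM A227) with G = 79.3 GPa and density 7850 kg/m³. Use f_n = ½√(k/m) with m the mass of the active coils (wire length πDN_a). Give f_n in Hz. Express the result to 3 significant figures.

k = Gd⁴/(8D³N_a) = (79.3×10³)(3.6⁴)/(8·19.6³·17) = 13.007 N/mm = 13007 N/m
Wire length L = πDN_a = π·19.6·17 = 1046.8 mm
m = ρ·(πd²/4)·L = 7850 × 10.179×10⁻⁶ m² × 1.0468 m = 0.083641 kg
f_n = ½√(k/m) = 0.5·√(13007/0.083641) = 0.5·√(1.5551e+05) = 197.17 Hz

197 Hz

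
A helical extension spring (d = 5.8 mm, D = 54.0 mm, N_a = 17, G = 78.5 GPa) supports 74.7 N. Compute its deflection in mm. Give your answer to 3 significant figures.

k = Gd⁴/(8D³N_a) = (78.5×10³)(5.8⁴)/(8·54.0³·17) = 4.1482 N/mm
δ = F/k = 74.7 / 4.1482 = 18.008 mm

18.0 mm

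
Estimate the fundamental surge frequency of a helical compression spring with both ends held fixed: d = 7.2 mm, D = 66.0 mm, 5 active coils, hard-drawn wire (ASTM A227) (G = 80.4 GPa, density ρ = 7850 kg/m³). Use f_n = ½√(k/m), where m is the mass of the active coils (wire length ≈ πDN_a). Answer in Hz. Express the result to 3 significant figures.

119 Hz

k = Gd⁴/(8D³N_a) = (80.4×10³)(7.2⁴)/(8·66.0³·5) = 18.789 N/mm = 18789 N/m
Wire length L = πDN_a = π·66.0·5 = 1036.7 mm
m = ρ·(πd²/4)·L = 7850 × 40.715×10⁻⁶ m² × 1.0367 m = 0.33135 kg
f_n = ½√(k/m) = 0.5·√(18789/0.33135) = 0.5·√(56703) = 119.06 Hz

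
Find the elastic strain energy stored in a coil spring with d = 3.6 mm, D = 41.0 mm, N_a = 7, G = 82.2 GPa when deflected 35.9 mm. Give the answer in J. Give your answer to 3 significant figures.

2.31 J

k = Gd⁴/(8D³N_a) = (82.2×10³)(3.6⁴)/(8·41.0³·7) = 3.5772 N/mm
U = ½kδ² = 0.5 × 3.5772 × 35.9² = 2305.2 N·mm = 2.3052 J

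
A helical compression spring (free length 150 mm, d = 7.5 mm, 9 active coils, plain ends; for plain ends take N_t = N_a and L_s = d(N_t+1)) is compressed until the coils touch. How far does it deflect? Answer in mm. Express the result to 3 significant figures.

75.0 mm

N_t = 9; L_s = 7.5·10 = 75 mm
δ_solid = L₀ − L_s = 150 − 75 = 75 mm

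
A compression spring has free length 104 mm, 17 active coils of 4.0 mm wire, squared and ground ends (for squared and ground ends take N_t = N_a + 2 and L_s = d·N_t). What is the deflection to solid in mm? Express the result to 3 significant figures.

N_t = 19; L_s = 4.0·19 = 76 mm
δ_solid = L₀ − L_s = 104 − 76 = 28 mm

28.0 mm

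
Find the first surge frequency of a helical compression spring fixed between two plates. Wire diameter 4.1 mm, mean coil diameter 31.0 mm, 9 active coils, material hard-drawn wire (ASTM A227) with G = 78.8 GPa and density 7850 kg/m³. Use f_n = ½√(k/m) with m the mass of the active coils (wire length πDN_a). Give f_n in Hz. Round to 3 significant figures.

169 Hz

k = Gd⁴/(8D³N_a) = (78.8×10³)(4.1⁴)/(8·31.0³·9) = 10.381 N/mm = 10381 N/m
Wire length L = πDN_a = π·31.0·9 = 876.5 mm
m = ρ·(πd²/4)·L = 7850 × 13.203×10⁻⁶ m² × 0.8765 m = 0.090841 kg
f_n = ½√(k/m) = 0.5·√(10381/0.090841) = 0.5·√(1.1428e+05) = 169.03 Hz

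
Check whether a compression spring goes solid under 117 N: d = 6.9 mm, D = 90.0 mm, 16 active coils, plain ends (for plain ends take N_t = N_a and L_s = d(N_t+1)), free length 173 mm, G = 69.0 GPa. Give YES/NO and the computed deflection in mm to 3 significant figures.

k = Gd⁴/(8D³N_a) = (69.0×10³)(6.9⁴)/(8·90.0³·16) = 1.6761 N/mm
N_t = 16; L_s = 6.9·17 = 117.3 mm; δ_solid = L₀ − L_s = 173 − 117.3 = 55.7 mm
δ = F/k = 117/1.6761 = 69.804 mm
δ ≥ δ_solid → spring goes solid

YES, δ = 69.8 mm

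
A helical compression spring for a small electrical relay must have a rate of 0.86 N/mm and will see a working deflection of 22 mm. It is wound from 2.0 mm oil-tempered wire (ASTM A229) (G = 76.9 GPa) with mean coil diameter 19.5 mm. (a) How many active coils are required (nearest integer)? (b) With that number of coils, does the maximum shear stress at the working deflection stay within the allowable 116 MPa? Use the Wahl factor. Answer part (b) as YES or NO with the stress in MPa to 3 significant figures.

N_a = Gd⁴/(8D³k) = (76.9×10³)(2.0⁴)/(8·19.5³·0.86) = 24.12 → N_a = 24
Actual rate k = Gd⁴/(8D³·24) = 0.86425 N/mm
Working load F = kδ = 0.86425·22 = 19.014 N
C = 19.5/2.0 = 9.7500; K_W = (4C−1)/(4C−4)+0.615/C = 1.1488
τ_max = K_W·8FD/(πd³) = 1.1488·118.02 = 135.58 MPa
τ_max > 116 MPa → exceeds allowable

(a) 24 coils; (b) NO, τ_max = 136 MPa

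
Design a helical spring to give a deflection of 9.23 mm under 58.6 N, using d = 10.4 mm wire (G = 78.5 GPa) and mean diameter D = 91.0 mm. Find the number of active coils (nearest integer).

24

Required rate k = F/δ = 58.6/9.23 = 6.3489 N/mm
N_a = Gd⁴/(8D³k) = (78.5×10³ × 10.4⁴)/(8 × 91.0³ × 6.3489)
    = 9.18339e+08 / 3.82745e+07 = 23.99 → 24 coils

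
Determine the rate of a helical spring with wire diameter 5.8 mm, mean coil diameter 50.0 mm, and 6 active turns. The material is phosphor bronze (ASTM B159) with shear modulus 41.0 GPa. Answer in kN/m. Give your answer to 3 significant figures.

k = Gd⁴/(8D³N_a) = (41.0×10³ × 5.8⁴) / (8 × 50.0³ × 6)
  = 4.63976e+07 / 6e+06 = 7.7329 N/mm

7.73 kN/m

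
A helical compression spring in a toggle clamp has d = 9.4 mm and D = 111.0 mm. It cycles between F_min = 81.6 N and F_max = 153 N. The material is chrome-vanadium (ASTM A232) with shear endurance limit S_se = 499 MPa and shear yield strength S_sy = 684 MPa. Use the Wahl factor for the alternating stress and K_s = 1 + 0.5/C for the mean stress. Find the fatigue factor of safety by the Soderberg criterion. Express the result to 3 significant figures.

C = D/d = 111.0/9.4 = 11.8085; K_W = (4C−1)/(4C−4)+0.615/C = 1.1215; K_s = 1+0.5/C = 1.0423
F_a = (F_max−F_min)/2 = 35.7 N; F_m = (F_max+F_min)/2 = 117.3 N
τ_a = K_W·8F_aD/(πd³) = 1.1215 × 12.149 = 13.625 MPa
τ_m = K_s·8F_mD/(πd³) = 1.0423 × 39.919 = 41.609 MPa
Soderberg: 1/n_f = τ_a/S_se + τ_m/S_sy = 13.625/499 + 41.609/684 = 0.02730 + 0.06083 = 0.088137
n_f = 1/0.088137 = 11.35

11.3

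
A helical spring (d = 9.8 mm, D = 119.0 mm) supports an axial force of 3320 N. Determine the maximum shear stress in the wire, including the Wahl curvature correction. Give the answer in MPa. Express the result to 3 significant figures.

1200 MPa

Spring index C = D/d = 119.0/9.8 = 12.1429
K_W = (4C−1)/(4C−4) + 0.615/C = 47.571/44.571 + 0.0506 = 1.1180
τ₀ = 8FD/(πd³) = 8·3320·119.0/(π·9.8³) = 3.16064e+06/2956.8 = 1068.9 MPa
τ_max = K·τ₀ = 1.1180 × 1068.9 = 1195 MPa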